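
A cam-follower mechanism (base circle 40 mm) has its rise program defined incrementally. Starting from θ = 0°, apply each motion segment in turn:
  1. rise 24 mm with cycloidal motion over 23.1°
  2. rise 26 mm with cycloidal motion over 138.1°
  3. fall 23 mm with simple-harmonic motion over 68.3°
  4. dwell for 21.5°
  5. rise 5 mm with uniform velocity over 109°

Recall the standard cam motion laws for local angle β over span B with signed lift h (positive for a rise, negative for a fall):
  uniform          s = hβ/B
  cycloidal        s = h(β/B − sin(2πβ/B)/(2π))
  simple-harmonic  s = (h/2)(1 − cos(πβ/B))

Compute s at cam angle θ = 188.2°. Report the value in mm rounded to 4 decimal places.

seg 1 [0°–23.1°] cycloidal, h=24: full span → s += 24 → s = 24.0000
seg 2 [23.1°–161.2°] cycloidal, h=26: full span → s += 26 → s = 50.0000
seg 3 [161.2°–229.5°] simple-harmonic, h=-23: θ=188.2° here. β=27, B=68.3. -23/2·(1 − cos(π·0.3953)) = -7.7857 → s = 42.2143

42.2143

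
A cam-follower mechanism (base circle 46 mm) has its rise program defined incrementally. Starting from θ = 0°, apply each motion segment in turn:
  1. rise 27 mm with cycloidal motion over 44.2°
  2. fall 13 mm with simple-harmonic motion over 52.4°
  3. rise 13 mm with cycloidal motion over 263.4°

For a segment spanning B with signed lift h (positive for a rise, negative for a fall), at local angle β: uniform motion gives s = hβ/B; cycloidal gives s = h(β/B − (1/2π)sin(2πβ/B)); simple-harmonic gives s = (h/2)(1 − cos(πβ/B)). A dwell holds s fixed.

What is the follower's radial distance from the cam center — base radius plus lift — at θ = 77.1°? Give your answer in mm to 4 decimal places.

seg 1 [0°–44.2°] cycloidal, h=27: full span → s += 27 → s = 27.0000
seg 2 [44.2°–96.6°] simple-harmonic, h=-13: θ=77.1° here. β=32.9, B=52.4. -13/2·(1 − cos(π·0.6279)) = -9.0413 → s = 17.9587
radial distance = base radius + s = 46 + 17.9587 = 63.9587

63.9587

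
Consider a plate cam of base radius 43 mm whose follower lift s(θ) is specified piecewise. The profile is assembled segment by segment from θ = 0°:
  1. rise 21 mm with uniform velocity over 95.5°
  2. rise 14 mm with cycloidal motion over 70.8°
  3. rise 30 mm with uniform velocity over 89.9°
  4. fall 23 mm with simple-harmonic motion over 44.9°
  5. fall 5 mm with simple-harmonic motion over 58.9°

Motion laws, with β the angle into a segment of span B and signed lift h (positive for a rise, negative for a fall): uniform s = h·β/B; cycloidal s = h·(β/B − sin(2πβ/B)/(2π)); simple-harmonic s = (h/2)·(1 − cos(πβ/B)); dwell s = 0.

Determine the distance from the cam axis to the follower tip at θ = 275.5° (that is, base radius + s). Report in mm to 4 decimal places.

seg 1 [0°–95.5°] uniform, h=21: full span → s += 21 → s = 21.0000
seg 2 [95.5°–166.3°] cycloidal, h=14: full span → s += 14 → s = 35.0000
seg 3 [166.3°–256.2°] uniform, h=30: full span → s += 30 → s = 65.0000
seg 4 [256.2°–301.1°] simple-harmonic, h=-23: θ=275.5° here. β=19.3, B=44.9. -23/2·(1 − cos(π·0.4298)) = -8.9859 → s = 56.0141
radial distance = base radius + s = 43 + 56.0141 = 99.0141

99.0141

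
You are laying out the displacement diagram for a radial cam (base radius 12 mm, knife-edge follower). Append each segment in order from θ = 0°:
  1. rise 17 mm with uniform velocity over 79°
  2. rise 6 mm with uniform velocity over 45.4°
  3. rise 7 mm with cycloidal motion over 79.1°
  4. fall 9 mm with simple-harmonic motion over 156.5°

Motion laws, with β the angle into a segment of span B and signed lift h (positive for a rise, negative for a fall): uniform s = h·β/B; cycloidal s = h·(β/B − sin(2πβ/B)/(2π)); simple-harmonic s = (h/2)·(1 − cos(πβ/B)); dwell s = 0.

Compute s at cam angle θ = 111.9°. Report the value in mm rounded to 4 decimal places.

seg 1 [0°–79°] uniform, h=17: full span → s += 17 → s = 17.0000
seg 2 [79°–124.4°] uniform, h=6: θ=111.9° here. β=32.9, B=45.4. 6·32.9/45.4 = 4.3480 → s = 21.3480

21.3480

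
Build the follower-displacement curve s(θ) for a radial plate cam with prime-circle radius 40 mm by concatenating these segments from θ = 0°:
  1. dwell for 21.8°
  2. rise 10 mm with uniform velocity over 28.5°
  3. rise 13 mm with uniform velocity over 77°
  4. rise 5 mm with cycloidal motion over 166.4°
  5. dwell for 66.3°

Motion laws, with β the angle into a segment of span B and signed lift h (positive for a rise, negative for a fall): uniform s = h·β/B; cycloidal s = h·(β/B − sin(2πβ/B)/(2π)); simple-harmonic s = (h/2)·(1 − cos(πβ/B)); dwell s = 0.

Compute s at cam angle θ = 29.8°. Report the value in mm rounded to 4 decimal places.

seg 1 [0°–21.8°] dwell: s stays 0.0000
seg 2 [21.8°–50.3°] uniform, h=10: θ=29.8° here. β=8, B=28.5. 10·8/28.5 = 2.8070 → s = 2.8070

2.8070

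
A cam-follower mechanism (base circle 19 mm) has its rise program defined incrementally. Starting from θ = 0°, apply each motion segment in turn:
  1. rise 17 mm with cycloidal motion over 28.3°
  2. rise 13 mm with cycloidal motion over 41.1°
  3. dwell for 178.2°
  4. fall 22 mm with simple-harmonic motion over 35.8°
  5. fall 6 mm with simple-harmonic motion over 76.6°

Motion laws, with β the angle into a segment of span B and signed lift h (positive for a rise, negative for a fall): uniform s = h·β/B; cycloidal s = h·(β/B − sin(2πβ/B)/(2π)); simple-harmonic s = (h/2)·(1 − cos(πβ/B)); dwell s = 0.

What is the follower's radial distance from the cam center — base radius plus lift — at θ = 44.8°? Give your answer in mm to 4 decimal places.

seg 1 [0°–28.3°] cycloidal, h=17: full span → s += 17 → s = 17.0000
seg 2 [28.3°–69.4°] cycloidal, h=13: θ=44.8° here. β=16.5, B=41.1. 13·(0.4015 − sin(2π·0.4015)/(2π)) = 4.0182 → s = 21.0182
radial distance = base radius + s = 19 + 21.0182 = 40.0182

40.0182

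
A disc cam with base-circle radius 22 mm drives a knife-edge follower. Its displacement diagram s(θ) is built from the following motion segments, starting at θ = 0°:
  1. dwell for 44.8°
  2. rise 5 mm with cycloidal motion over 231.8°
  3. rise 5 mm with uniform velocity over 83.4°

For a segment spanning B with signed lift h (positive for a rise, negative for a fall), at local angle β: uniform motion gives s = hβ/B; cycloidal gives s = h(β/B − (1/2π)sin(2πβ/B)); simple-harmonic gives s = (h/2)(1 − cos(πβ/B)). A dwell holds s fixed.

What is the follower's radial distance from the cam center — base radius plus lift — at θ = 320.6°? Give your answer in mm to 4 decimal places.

seg 1 [0°–44.8°] dwell: s stays 0.0000
seg 2 [44.8°–276.6°] cycloidal, h=5: full span → s += 5 → s = 5.0000
seg 3 [276.6°–360°] uniform, h=5: θ=320.6° here. β=44, B=83.4. 5·44/83.4 = 2.6379 → s = 7.6379
radial distance = base radius + s = 22 + 7.6379 = 29.6379

29.6379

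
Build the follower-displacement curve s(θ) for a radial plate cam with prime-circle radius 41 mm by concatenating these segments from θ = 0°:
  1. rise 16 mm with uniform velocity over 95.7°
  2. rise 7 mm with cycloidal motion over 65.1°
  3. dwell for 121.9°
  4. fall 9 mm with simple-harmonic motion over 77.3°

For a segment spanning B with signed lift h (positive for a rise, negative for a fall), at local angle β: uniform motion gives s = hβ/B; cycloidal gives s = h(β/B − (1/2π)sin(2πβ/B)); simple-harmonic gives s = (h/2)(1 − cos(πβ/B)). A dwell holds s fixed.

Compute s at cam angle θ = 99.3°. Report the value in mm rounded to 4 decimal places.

seg 1 [0°–95.7°] uniform, h=16: full span → s += 16 → s = 16.0000
seg 2 [95.7°–160.8°] cycloidal, h=7: θ=99.3° here. β=3.6, B=65.1. 7·(0.0553 − sin(2π·0.0553)/(2π)) = 0.0077 → s = 16.0077

16.0077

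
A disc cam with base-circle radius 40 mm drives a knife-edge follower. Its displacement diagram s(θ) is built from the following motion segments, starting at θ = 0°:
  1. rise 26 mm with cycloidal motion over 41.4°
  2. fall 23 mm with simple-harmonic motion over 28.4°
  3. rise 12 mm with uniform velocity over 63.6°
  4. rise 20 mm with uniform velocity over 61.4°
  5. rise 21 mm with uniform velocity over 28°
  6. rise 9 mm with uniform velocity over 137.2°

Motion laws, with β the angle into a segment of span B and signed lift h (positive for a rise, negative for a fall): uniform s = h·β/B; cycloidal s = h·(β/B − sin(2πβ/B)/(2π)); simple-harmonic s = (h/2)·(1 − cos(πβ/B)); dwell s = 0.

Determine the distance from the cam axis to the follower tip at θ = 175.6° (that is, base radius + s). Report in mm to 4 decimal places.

seg 1 [0°–41.4°] cycloidal, h=26: full span → s += 26 → s = 26.0000
seg 2 [41.4°–69.8°] simple-harmonic, h=-23: full span → s += -23 → s = 3.0000
seg 3 [69.8°–133.4°] uniform, h=12: full span → s += 12 → s = 15.0000
seg 4 [133.4°–194.8°] uniform, h=20: θ=175.6° here. β=42.2, B=61.4. 20·42.2/61.4 = 13.7459 → s = 28.7459
radial distance = base radius + s = 40 + 28.7459 = 68.7459

68.7459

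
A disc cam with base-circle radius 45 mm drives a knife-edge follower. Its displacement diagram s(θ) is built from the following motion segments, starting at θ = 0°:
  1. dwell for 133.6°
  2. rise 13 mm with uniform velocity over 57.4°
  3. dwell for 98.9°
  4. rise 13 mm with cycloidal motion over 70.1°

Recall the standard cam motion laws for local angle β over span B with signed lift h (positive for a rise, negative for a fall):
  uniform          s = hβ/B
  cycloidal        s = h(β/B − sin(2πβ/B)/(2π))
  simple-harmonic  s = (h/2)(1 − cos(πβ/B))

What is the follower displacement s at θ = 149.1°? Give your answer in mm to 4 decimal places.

seg 1 [0°–133.6°] dwell: s stays 0.0000
seg 2 [133.6°–191°] uniform, h=13: θ=149.1° here. β=15.5, B=57.4. 13·15.5/57.4 = 3.5105 → s = 3.5105

3.5105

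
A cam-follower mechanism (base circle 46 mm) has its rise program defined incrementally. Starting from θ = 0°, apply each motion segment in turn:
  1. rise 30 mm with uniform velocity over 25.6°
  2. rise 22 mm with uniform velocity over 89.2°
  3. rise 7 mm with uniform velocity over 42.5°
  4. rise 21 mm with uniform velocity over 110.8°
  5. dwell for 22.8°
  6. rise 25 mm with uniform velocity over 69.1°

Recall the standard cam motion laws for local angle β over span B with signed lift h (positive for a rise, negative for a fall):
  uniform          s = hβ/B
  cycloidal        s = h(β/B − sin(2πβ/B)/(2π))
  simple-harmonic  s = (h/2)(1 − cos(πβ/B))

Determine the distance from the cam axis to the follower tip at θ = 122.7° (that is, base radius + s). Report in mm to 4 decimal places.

seg 1 [0°–25.6°] uniform, h=30: full span → s += 30 → s = 30.0000
seg 2 [25.6°–114.8°] uniform, h=22: full span → s += 22 → s = 52.0000
seg 3 [114.8°–157.3°] uniform, h=7: θ=122.7° here. β=7.9, B=42.5. 7·7.9/42.5 = 1.3012 → s = 53.3012
radial distance = base radius + s = 46 + 53.3012 = 99.3012

99.3012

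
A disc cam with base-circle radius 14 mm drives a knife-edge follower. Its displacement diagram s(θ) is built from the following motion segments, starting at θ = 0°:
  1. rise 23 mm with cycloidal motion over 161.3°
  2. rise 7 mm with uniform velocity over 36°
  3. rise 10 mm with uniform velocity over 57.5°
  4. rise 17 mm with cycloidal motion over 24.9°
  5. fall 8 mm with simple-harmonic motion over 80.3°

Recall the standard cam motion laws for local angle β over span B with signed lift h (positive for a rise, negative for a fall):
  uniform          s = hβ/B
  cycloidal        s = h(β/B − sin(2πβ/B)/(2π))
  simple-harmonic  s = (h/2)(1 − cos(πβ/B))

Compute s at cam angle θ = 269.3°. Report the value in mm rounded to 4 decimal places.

seg 1 [0°–161.3°] cycloidal, h=23: full span → s += 23 → s = 23.0000
seg 2 [161.3°–197.3°] uniform, h=7: full span → s += 7 → s = 30.0000
seg 3 [197.3°–254.8°] uniform, h=10: full span → s += 10 → s = 40.0000
seg 4 [254.8°–279.7°] cycloidal, h=17: θ=269.3° here. β=14.5, B=24.9. 17·(0.5823 − sin(2π·0.5823)/(2π)) = 11.2376 → s = 51.2376

51.2376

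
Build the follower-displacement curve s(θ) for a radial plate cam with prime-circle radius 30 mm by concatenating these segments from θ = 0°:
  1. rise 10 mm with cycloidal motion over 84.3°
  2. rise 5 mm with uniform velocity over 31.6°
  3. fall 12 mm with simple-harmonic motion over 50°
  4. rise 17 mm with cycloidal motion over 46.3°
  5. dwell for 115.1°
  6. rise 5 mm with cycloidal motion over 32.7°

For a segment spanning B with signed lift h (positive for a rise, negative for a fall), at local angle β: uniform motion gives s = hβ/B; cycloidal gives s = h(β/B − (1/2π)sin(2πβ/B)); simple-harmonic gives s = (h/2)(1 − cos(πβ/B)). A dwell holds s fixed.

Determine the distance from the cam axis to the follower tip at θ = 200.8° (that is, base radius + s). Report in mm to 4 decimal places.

seg 1 [0°–84.3°] cycloidal, h=10: full span → s += 10 → s = 10.0000
seg 2 [84.3°–115.9°] uniform, h=5: full span → s += 5 → s = 15.0000
seg 3 [115.9°–165.9°] simple-harmonic, h=-12: full span → s += -12 → s = 3.0000
seg 4 [165.9°–212.2°] cycloidal, h=17: θ=200.8° here. β=34.9, B=46.3. 17·(0.7538 − sin(2π·0.7538)/(2π)) = 15.5191 → s = 18.5191
radial distance = base radius + s = 30 + 18.5191 = 48.5191

48.5191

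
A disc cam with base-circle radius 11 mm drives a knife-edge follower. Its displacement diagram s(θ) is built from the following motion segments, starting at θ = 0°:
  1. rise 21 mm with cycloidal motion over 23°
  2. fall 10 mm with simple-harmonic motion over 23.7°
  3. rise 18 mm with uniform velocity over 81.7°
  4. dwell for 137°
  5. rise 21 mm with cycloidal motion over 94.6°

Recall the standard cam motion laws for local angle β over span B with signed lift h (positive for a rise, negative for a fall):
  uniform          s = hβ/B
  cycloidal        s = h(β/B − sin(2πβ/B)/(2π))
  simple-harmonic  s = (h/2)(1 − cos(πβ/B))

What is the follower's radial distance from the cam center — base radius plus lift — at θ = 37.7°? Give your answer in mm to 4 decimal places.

seg 1 [0°–23°] cycloidal, h=21: full span → s += 21 → s = 21.0000
seg 2 [23°–46.7°] simple-harmonic, h=-10: θ=37.7° here. β=14.7, B=23.7. -10/2·(1 − cos(π·0.6203)) = -6.8443 → s = 14.1557
radial distance = base radius + s = 11 + 14.1557 = 25.1557

25.1557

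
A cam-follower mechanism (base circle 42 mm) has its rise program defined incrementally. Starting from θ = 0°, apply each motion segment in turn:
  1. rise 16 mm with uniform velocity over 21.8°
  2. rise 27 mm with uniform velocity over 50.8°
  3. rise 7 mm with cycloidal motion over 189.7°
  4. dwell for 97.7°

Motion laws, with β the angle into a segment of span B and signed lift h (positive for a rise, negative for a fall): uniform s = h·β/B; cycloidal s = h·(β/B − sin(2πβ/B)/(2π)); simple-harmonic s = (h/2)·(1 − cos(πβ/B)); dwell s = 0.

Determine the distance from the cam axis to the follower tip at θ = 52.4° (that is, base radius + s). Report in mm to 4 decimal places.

seg 1 [0°–21.8°] uniform, h=16: full span → s += 16 → s = 16.0000
seg 2 [21.8°–72.6°] uniform, h=27: θ=52.4° here. β=30.6, B=50.8. 27·30.6/50.8 = 16.2638 → s = 32.2638
radial distance = base radius + s = 42 + 32.2638 = 74.2638

74.2638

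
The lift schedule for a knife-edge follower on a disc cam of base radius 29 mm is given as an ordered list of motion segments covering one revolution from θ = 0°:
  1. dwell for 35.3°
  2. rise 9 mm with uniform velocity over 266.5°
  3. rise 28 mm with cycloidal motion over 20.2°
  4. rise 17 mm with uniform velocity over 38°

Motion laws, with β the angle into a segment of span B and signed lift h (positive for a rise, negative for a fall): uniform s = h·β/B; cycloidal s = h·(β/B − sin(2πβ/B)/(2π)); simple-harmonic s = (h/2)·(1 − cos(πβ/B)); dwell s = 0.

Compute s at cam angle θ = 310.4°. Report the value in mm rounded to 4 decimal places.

seg 1 [0°–35.3°] dwell: s stays 0.0000
seg 2 [35.3°–301.8°] uniform, h=9: full span → s += 9 → s = 9.0000
seg 3 [301.8°–322°] cycloidal, h=28: θ=310.4° here. β=8.6, B=20.2. 28·(0.4257 − sin(2π·0.4257)/(2π)) = 9.9162 → s = 18.9162

18.9162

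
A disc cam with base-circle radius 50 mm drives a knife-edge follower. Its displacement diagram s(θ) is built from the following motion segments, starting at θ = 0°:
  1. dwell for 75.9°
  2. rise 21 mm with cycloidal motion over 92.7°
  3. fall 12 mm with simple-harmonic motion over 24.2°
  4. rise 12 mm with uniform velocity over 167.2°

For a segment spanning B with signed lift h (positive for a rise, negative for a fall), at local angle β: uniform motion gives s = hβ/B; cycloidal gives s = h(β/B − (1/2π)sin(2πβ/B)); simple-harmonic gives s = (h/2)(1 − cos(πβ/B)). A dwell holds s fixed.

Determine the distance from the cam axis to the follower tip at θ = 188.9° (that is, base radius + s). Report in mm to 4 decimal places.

seg 1 [0°–75.9°] dwell: s stays 0.0000
seg 2 [75.9°–168.6°] cycloidal, h=21: full span → s += 21 → s = 21.0000
seg 3 [168.6°–192.8°] simple-harmonic, h=-12: θ=188.9° here. β=20.3, B=24.2. -12/2·(1 − cos(π·0.8388)) = -11.2473 → s = 9.7527
radial distance = base radius + s = 50 + 9.7527 = 59.7527

59.7527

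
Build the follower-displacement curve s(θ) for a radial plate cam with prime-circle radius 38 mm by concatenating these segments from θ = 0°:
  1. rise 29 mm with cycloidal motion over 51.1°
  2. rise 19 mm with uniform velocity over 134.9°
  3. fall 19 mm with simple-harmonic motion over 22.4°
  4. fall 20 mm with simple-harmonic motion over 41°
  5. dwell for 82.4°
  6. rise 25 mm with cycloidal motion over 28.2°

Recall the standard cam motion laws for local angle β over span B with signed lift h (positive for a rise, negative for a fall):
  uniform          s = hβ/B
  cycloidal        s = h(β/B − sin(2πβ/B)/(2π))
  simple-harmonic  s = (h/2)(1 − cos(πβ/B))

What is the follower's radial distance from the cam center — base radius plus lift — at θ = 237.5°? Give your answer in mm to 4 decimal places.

seg 1 [0°–51.1°] cycloidal, h=29: full span → s += 29 → s = 29.0000
seg 2 [51.1°–186°] uniform, h=19: full span → s += 19 → s = 48.0000
seg 3 [186°–208.4°] simple-harmonic, h=-19: full span → s += -19 → s = 29.0000
seg 4 [208.4°–249.4°] simple-harmonic, h=-20: θ=237.5° here. β=29.1, B=41. -20/2·(1 − cos(π·0.7098)) = -16.1230 → s = 12.8770
radial distance = base radius + s = 38 + 12.8770 = 50.8770

50.8770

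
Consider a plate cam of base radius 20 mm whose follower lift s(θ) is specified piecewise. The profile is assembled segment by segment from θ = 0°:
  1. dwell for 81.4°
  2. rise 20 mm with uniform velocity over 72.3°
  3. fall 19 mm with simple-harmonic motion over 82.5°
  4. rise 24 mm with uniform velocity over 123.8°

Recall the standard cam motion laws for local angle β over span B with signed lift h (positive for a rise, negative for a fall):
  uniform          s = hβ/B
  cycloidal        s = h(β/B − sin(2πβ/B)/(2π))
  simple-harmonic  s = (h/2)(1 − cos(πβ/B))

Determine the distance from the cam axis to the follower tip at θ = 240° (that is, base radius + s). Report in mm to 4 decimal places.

seg 1 [0°–81.4°] dwell: s stays 0.0000
seg 2 [81.4°–153.7°] uniform, h=20: full span → s += 20 → s = 20.0000
seg 3 [153.7°–236.2°] simple-harmonic, h=-19: full span → s += -19 → s = 1.0000
seg 4 [236.2°–360°] uniform, h=24: θ=240° here. β=3.8, B=123.8. 24·3.8/123.8 = 0.7367 → s = 1.7367
radial distance = base radius + s = 20 + 1.7367 = 21.7367

21.7367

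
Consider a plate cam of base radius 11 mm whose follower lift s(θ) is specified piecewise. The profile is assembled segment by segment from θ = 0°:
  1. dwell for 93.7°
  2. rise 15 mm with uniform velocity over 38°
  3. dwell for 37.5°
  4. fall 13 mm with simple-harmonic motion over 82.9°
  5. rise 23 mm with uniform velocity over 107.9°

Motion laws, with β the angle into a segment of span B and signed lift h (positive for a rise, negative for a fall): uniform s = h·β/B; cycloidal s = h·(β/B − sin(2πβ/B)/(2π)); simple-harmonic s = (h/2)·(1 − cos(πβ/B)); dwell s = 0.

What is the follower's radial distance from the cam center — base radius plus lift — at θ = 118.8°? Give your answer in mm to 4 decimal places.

seg 1 [0°–93.7°] dwell: s stays 0.0000
seg 2 [93.7°–131.7°] uniform, h=15: θ=118.8° here. β=25.1, B=38. 15·25.1/38 = 9.9079 → s = 9.9079
radial distance = base radius + s = 11 + 9.9079 = 20.9079

20.9079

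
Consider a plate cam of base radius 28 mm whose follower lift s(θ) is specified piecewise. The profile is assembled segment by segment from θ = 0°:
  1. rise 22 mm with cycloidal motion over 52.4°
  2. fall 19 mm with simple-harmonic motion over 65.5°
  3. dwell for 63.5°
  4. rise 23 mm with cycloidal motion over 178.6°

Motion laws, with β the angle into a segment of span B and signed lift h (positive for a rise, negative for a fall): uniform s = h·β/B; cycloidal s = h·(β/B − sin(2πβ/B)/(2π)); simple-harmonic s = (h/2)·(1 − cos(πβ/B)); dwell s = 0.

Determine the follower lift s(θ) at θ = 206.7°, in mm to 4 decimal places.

seg 1 [0°–52.4°] cycloidal, h=22: full span → s += 22 → s = 22.0000
seg 2 [52.4°–117.9°] simple-harmonic, h=-19: full span → s += -19 → s = 3.0000
seg 3 [117.9°–181.4°] dwell: s stays 3.0000
seg 4 [181.4°–360°] cycloidal, h=23: θ=206.7° here. β=25.3, B=178.6. 23·(0.1417 − sin(2π·0.1417)/(2π)) = 0.4135 → s = 3.4135

3.4135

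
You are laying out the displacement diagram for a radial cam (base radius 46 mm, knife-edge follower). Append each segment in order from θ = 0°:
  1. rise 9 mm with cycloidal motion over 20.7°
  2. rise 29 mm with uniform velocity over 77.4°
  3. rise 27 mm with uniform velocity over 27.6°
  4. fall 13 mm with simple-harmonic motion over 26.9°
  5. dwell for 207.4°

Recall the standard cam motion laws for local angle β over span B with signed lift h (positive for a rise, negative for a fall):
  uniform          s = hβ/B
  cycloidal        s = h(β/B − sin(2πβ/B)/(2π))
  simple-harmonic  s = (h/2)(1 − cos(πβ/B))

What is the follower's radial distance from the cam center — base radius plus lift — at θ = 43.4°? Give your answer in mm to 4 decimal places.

seg 1 [0°–20.7°] cycloidal, h=9: full span → s += 9 → s = 9.0000
seg 2 [20.7°–98.1°] uniform, h=29: θ=43.4° here. β=22.7, B=77.4. 29·22.7/77.4 = 8.5052 → s = 17.5052
radial distance = base radius + s = 46 + 17.5052 = 63.5052

63.5052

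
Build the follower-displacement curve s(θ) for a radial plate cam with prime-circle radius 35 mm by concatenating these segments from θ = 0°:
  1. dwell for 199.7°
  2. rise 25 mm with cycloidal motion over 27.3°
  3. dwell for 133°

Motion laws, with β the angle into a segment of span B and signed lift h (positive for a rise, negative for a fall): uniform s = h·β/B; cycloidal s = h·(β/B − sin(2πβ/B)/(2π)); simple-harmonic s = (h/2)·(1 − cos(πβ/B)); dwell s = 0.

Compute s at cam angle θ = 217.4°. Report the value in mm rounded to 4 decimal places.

seg 1 [0°–199.7°] dwell: s stays 0.0000
seg 2 [199.7°–227°] cycloidal, h=25: θ=217.4° here. β=17.7, B=27.3. 25·(0.6484 − sin(2π·0.6484)/(2π)) = 19.4034 → s = 19.4034

19.4034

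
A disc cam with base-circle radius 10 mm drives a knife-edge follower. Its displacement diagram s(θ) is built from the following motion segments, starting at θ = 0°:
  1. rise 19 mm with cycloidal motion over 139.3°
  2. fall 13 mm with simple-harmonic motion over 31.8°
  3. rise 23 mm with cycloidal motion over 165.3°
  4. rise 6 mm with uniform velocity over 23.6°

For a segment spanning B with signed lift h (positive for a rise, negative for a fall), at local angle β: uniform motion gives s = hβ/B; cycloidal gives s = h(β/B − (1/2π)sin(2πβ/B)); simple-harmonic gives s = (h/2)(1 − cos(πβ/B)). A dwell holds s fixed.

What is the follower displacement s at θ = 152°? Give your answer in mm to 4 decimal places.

seg 1 [0°–139.3°] cycloidal, h=19: full span → s += 19 → s = 19.0000
seg 2 [139.3°–171.1°] simple-harmonic, h=-13: θ=152° here. β=12.7, B=31.8. -13/2·(1 − cos(π·0.3994)) = -4.4792 → s = 14.5208

14.5208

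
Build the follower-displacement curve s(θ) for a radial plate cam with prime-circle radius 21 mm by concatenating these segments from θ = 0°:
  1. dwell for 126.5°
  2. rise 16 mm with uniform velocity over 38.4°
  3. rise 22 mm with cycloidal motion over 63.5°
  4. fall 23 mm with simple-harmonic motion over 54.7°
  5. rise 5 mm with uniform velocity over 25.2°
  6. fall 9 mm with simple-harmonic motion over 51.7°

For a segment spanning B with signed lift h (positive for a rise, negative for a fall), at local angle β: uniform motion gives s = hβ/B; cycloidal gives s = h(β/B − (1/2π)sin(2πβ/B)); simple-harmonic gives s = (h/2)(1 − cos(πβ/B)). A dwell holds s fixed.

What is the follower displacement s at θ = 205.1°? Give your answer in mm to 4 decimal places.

seg 1 [0°–126.5°] dwell: s stays 0.0000
seg 2 [126.5°–164.9°] uniform, h=16: full span → s += 16 → s = 16.0000
seg 3 [164.9°–228.4°] cycloidal, h=22: θ=205.1° here. β=40.2, B=63.5. 22·(0.6331 − sin(2π·0.6331)/(2π)) = 16.5257 → s = 32.5257

32.5257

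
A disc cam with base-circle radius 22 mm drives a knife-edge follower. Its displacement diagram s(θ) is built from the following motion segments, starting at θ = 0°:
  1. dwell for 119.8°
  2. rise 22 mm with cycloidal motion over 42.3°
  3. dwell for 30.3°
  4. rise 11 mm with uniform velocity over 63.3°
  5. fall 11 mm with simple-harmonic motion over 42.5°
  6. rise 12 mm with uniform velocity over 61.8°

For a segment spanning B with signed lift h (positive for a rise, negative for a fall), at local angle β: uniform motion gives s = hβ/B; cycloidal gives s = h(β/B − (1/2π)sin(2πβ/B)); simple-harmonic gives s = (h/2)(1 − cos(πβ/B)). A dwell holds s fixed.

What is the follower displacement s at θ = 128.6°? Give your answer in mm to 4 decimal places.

seg 1 [0°–119.8°] dwell: s stays 0.0000
seg 2 [119.8°–162.1°] cycloidal, h=22: θ=128.6° here. β=8.8, B=42.3. 22·(0.2080 − sin(2π·0.2080)/(2π)) = 1.1964 → s = 1.1964

1.1964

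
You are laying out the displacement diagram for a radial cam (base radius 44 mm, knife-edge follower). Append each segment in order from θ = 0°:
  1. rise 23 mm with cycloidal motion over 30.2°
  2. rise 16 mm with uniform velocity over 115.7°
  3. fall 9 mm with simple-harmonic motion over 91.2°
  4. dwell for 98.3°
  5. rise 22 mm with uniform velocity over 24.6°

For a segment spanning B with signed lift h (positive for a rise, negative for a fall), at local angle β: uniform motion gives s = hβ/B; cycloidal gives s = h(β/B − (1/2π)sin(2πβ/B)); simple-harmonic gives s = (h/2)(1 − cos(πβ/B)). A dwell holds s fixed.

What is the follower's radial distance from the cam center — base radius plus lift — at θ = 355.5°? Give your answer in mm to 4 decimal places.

seg 1 [0°–30.2°] cycloidal, h=23: full span → s += 23 → s = 23.0000
seg 2 [30.2°–145.9°] uniform, h=16: full span → s += 16 → s = 39.0000
seg 3 [145.9°–237.1°] simple-harmonic, h=-9: full span → s += -9 → s = 30.0000
seg 4 [237.1°–335.4°] dwell: s stays 30.0000
seg 5 [335.4°–360°] uniform, h=22: θ=355.5° here. β=20.1, B=24.6. 22·20.1/24.6 = 17.9756 → s = 47.9756
radial distance = base radius + s = 44 + 47.9756 = 91.9756

91.9756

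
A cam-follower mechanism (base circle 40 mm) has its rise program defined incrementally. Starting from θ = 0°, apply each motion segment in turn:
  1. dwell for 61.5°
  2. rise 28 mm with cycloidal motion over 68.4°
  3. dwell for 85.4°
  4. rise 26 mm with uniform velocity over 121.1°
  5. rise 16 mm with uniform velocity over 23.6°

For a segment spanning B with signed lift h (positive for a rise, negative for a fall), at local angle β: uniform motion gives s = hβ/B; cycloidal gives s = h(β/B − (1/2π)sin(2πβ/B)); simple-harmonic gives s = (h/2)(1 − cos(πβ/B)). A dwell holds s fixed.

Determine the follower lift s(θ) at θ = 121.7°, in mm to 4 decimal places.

seg 1 [0°–61.5°] dwell: s stays 0.0000
seg 2 [61.5°–129.9°] cycloidal, h=28: θ=121.7° here. β=60.2, B=68.4. 28·(0.8801 − sin(2π·0.8801)/(2π)) = 27.6915 → s = 27.6915

27.6915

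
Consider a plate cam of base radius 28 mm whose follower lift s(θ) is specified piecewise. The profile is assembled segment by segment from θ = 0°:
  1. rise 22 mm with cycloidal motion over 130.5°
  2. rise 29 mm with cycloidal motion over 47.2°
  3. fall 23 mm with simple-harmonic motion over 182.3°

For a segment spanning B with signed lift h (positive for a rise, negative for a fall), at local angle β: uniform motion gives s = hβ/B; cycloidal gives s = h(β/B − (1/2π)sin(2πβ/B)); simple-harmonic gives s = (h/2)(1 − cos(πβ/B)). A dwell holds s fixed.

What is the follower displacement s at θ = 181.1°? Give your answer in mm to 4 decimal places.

seg 1 [0°–130.5°] cycloidal, h=22: full span → s += 22 → s = 22.0000
seg 2 [130.5°–177.7°] cycloidal, h=29: full span → s += 29 → s = 51.0000
seg 3 [177.7°–360°] simple-harmonic, h=-23: θ=181.1° here. β=3.4, B=182.3. -23/2·(1 − cos(π·0.0187)) = -0.0197 → s = 50.9803

50.9803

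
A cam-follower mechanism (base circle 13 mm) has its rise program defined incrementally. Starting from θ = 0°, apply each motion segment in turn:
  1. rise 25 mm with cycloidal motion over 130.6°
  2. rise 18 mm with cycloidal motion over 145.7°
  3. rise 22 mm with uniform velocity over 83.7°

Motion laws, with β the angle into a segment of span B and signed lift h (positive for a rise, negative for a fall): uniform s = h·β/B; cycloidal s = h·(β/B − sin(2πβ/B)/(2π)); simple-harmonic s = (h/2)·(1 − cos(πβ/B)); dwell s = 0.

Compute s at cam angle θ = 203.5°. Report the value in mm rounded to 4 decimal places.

seg 1 [0°–130.6°] cycloidal, h=25: full span → s += 25 → s = 25.0000
seg 2 [130.6°–276.3°] cycloidal, h=18: θ=203.5° here. β=72.9, B=145.7. 18·(0.5003 − sin(2π·0.5003)/(2π)) = 9.0124 → s = 34.0124

34.0124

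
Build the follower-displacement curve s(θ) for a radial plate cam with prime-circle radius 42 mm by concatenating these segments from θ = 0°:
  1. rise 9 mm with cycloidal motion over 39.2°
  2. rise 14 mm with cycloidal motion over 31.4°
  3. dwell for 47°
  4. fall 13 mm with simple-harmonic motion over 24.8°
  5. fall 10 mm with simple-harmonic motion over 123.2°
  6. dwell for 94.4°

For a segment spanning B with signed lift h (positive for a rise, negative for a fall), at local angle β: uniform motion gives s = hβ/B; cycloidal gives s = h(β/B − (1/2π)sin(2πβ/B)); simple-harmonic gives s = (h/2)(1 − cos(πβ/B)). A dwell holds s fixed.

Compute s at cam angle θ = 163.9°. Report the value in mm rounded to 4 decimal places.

seg 1 [0°–39.2°] cycloidal, h=9: full span → s += 9 → s = 9.0000
seg 2 [39.2°–70.6°] cycloidal, h=14: full span → s += 14 → s = 23.0000
seg 3 [70.6°–117.6°] dwell: s stays 23.0000
seg 4 [117.6°–142.4°] simple-harmonic, h=-13: full span → s += -13 → s = 10.0000
seg 5 [142.4°–265.6°] simple-harmonic, h=-10: θ=163.9° here. β=21.5, B=123.2. -10/2·(1 − cos(π·0.1745)) = -0.7328 → s = 9.2672

9.2672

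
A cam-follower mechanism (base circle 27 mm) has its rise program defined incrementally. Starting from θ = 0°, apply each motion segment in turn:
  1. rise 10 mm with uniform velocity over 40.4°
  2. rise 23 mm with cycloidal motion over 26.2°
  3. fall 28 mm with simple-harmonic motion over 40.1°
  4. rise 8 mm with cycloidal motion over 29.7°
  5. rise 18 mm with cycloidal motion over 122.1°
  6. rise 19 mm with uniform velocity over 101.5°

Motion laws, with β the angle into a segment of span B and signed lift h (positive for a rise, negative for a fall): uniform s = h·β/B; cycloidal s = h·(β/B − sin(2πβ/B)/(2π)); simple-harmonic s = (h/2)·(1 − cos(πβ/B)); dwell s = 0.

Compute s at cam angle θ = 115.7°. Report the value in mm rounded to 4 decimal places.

seg 1 [0°–40.4°] uniform, h=10: full span → s += 10 → s = 10.0000
seg 2 [40.4°–66.6°] cycloidal, h=23: full span → s += 23 → s = 33.0000
seg 3 [66.6°–106.7°] simple-harmonic, h=-28: full span → s += -28 → s = 5.0000
seg 4 [106.7°–136.4°] cycloidal, h=8: θ=115.7° here. β=9, B=29.7. 8·(0.3030 − sin(2π·0.3030)/(2π)) = 1.2210 → s = 6.2210

6.2210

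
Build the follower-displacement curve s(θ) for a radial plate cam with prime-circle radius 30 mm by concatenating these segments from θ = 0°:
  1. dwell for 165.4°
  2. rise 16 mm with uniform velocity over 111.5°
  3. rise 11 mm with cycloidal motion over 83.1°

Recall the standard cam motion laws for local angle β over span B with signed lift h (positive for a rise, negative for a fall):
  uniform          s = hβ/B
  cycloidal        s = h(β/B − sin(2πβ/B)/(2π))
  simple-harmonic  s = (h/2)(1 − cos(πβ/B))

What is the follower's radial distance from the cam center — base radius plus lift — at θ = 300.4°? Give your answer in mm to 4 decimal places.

seg 1 [0°–165.4°] dwell: s stays 0.0000
seg 2 [165.4°–276.9°] uniform, h=16: full span → s += 16 → s = 16.0000
seg 3 [276.9°–360°] cycloidal, h=11: θ=300.4° here. β=23.5, B=83.1. 11·(0.2828 − sin(2π·0.2828)/(2π)) = 1.3970 → s = 17.3970
radial distance = base radius + s = 30 + 17.3970 = 47.3970

47.3970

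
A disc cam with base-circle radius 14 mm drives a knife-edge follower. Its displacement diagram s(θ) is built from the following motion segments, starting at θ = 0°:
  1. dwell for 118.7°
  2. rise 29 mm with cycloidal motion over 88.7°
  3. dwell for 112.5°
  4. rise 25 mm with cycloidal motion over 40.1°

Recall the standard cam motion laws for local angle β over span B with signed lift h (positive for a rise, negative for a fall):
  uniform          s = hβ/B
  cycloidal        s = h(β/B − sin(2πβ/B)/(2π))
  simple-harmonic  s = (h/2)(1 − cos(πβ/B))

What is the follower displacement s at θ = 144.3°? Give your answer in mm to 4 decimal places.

seg 1 [0°–118.7°] dwell: s stays 0.0000
seg 2 [118.7°–207.4°] cycloidal, h=29: θ=144.3° here. β=25.6, B=88.7. 29·(0.2886 − sin(2π·0.2886)/(2π)) = 3.8895 → s = 3.8895

3.8895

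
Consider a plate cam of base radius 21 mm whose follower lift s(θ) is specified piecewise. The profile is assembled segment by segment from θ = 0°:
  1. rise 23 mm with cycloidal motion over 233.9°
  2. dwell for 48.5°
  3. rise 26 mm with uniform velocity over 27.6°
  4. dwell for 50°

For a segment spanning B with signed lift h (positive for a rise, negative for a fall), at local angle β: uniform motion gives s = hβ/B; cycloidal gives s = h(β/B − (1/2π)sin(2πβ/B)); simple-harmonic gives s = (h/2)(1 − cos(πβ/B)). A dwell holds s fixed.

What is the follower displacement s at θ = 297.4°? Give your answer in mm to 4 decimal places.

seg 1 [0°–233.9°] cycloidal, h=23: full span → s += 23 → s = 23.0000
seg 2 [233.9°–282.4°] dwell: s stays 23.0000
seg 3 [282.4°–310°] uniform, h=26: θ=297.4° here. β=15, B=27.6. 26·15/27.6 = 14.1304 → s = 37.1304

37.1304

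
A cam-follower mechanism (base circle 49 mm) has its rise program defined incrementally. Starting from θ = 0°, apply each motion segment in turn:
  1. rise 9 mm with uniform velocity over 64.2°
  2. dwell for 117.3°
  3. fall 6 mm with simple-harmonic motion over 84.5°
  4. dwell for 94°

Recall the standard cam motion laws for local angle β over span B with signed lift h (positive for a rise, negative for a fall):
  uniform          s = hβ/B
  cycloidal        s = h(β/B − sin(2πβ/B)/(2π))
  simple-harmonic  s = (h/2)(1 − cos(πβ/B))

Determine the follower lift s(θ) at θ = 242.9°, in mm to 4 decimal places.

seg 1 [0°–64.2°] uniform, h=9: full span → s += 9 → s = 9.0000
seg 2 [64.2°–181.5°] dwell: s stays 9.0000
seg 3 [181.5°–266°] simple-harmonic, h=-6: θ=242.9° here. β=61.4, B=84.5. -6/2·(1 − cos(π·0.7266)) = -4.9600 → s = 4.0400

4.0400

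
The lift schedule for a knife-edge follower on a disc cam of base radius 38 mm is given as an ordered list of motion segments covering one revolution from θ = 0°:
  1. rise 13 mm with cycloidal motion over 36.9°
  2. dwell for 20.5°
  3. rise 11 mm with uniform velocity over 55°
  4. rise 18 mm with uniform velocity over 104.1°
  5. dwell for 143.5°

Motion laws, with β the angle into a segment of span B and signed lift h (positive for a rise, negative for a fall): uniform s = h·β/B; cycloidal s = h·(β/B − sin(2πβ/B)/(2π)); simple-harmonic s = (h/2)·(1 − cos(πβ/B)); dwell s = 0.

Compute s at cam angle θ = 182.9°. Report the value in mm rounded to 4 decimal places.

seg 1 [0°–36.9°] cycloidal, h=13: full span → s += 13 → s = 13.0000
seg 2 [36.9°–57.4°] dwell: s stays 13.0000
seg 3 [57.4°–112.4°] uniform, h=11: full span → s += 11 → s = 24.0000
seg 4 [112.4°–216.5°] uniform, h=18: θ=182.9° here. β=70.5, B=104.1. 18·70.5/104.1 = 12.1902 → s = 36.1902

36.1902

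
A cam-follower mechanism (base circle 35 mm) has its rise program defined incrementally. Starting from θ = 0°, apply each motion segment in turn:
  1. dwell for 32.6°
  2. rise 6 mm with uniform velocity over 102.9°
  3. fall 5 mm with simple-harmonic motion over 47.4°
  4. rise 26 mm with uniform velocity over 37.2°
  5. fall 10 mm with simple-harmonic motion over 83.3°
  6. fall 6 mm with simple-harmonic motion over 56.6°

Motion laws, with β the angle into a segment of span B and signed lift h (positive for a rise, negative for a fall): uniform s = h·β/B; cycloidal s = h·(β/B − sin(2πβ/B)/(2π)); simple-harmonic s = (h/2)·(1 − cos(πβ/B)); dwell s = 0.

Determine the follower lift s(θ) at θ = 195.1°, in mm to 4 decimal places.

seg 1 [0°–32.6°] dwell: s stays 0.0000
seg 2 [32.6°–135.5°] uniform, h=6: full span → s += 6 → s = 6.0000
seg 3 [135.5°–182.9°] simple-harmonic, h=-5: full span → s += -5 → s = 1.0000
seg 4 [182.9°–220.1°] uniform, h=26: θ=195.1° here. β=12.2, B=37.2. 26·12.2/37.2 = 8.5269 → s = 9.5269

9.5269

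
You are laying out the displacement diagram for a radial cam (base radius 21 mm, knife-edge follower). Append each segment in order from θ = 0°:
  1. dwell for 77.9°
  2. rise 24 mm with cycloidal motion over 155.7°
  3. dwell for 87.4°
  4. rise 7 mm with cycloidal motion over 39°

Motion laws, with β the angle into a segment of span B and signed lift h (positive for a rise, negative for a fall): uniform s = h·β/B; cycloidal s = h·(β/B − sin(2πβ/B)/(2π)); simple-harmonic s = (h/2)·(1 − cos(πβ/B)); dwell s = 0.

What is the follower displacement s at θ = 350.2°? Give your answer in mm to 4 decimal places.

seg 1 [0°–77.9°] dwell: s stays 0.0000
seg 2 [77.9°–233.6°] cycloidal, h=24: full span → s += 24 → s = 24.0000
seg 3 [233.6°–321°] dwell: s stays 24.0000
seg 4 [321°–360°] cycloidal, h=7: θ=350.2° here. β=29.2, B=39. 7·(0.7487 − sin(2π·0.7487)/(2π)) = 6.3551 → s = 30.3551

30.3551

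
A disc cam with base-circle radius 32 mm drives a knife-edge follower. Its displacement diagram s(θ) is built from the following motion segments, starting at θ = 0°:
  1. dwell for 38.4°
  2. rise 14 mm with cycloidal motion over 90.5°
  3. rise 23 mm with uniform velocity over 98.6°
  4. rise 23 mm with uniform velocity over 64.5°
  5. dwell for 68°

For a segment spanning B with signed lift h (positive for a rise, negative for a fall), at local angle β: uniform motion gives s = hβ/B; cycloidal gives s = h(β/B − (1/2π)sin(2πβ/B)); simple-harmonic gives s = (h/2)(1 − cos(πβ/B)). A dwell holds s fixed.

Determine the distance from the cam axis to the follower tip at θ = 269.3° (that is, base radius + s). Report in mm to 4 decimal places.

seg 1 [0°–38.4°] dwell: s stays 0.0000
seg 2 [38.4°–128.9°] cycloidal, h=14: full span → s += 14 → s = 14.0000
seg 3 [128.9°–227.5°] uniform, h=23: full span → s += 23 → s = 37.0000
seg 4 [227.5°–292°] uniform, h=23: θ=269.3° here. β=41.8, B=64.5. 23·41.8/64.5 = 14.9054 → s = 51.9054
radial distance = base radius + s = 32 + 51.9054 = 83.9054

83.9054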